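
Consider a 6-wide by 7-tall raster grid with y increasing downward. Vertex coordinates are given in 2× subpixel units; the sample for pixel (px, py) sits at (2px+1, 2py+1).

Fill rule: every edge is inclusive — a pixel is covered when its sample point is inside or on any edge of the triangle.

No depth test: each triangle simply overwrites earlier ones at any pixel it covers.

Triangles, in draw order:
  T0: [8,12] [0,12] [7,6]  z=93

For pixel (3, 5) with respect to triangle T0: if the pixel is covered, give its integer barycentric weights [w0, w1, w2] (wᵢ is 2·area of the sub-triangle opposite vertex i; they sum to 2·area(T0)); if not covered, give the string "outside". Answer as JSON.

T0:
  2·area = 48
  edge (8, 12)→(0, 12): d=(-8,0) inclusive
  edge (0, 12)→(7, 6): d=(7,-6) inclusive
  edge (7, 6)→(8, 12): d=(1,6) inclusive
    (3,3)@(7, 7): e=[40,7,1] → X
    (4,3)@(9, 7): e=[40,19,-11] → .
    (2,4)@(5, 9): e=[24,9,15] → X
    (4,4)@(9, 9): e=[24,33,-9] → .
    (1,5)@(3, 11): e=[8,11,29] → X
    (4,5)@(9, 11): e=[8,47,-7] → .
    (1,6)@(3, 13): e=[-8,25,31] → .
    (2,6)@(5, 13): e=[-8,37,19] → .
    (3,6)@(7, 13): e=[-8,49,7] → .
  covered (6 px):
    . . . . . .
    . . . . . .
    . . . . . .
    . . . X . .
    . . X X . .
    . X X X . .
    . . . . . .

Final: [35,5,8]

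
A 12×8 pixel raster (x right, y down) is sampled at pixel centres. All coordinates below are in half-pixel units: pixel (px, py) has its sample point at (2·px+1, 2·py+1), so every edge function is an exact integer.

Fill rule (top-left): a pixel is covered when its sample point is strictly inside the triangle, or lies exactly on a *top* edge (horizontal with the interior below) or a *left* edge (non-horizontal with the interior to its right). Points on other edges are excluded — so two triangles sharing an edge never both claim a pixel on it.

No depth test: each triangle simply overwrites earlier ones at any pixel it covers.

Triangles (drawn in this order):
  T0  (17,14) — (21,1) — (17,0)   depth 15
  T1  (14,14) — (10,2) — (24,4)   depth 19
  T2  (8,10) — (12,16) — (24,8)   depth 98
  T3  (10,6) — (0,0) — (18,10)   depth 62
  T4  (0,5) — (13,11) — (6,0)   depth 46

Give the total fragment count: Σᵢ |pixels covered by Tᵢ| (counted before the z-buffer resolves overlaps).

T0:
  2·area = 56  (B↔C swapped to make it positive)
  edge (17, 14)→(17, 0): d=(0,-14) top-left  bias=+0
  edge (17, 0)→(21, 1): d=(4,1) right/bottom  bias=-1
  edge (21, 1)→(17, 14): d=(-4,13) right/bottom  bias=-1
    (8,0)@(17, 1): e=[0,4,52] → █  [on edge]
    (9,0)@(19, 1): e=[28,2,26] → █
    (10,0)@(21, 1): e=[56,0,0] → ·  [on edge]
    (8,1)@(17, 3): e=[0,12,44] → █  [on edge]
    (10,1)@(21, 3): e=[56,8,-8] → ·
    (8,2)@(17, 5): e=[0,20,36] → █  [on edge]
    (10,2)@(21, 5): e=[56,16,-16] → ·
    (8,3)@(17, 7): e=[0,28,28] → █  [on edge]
    (10,3)@(21, 7): e=[56,24,-24] → ·
    (8,4)@(17, 9): e=[0,36,20] → █  [on edge]
    (9,4)@(19, 9): e=[28,34,-6] → ·
    (8,5)@(17, 11): e=[0,44,12] → █  [on edge]
    (8,6)@(17, 13): e=[0,52,4] → █  [on edge]
    (8,7)@(17, 15): e=[0,60,-4] → ·  [on edge]
  covered (11 px):
    · · · · · · · · █ █ · ·
    · · · · · · · · █ █ · ·
    · · · · · · · · █ █ · ·
    · · · · · · · · █ █ · ·
    · · · · · · · · █ · · ·
    · · · · · · · · █ · · ·
    · · · · · · · · █ · · ·
    · · · · · · · · · · · ·
T1:
  2·area = 160
  edge (14, 14)→(10, 2): d=(-4,-12) top-left  bias=+0
  edge (10, 2)→(24, 4): d=(14,2) right/bottom  bias=-1
  edge (24, 4)→(14, 14): d=(-10,10) right/bottom  bias=-1
    (1,0)@(3, 1): e=[-80,0,240] → ·  [on edge]
    (5,1)@(11, 3): e=[8,12,140] → █
    (6,1)@(13, 3): e=[32,8,120] → █
    (7,1)@(15, 3): e=[56,4,100] → █
    (8,1)@(17, 3): e=[80,0,80] → ·  [on edge]
    (5,2)@(11, 5): e=[0,40,120] → █  [on edge]
    (8,2)@(17, 5): e=[72,28,60] → █
    (9,2)@(19, 5): e=[96,24,40] → █
    (10,2)@(21, 5): e=[120,20,20] → █
    (11,2)@(23, 5): e=[144,16,0] → ·  [on edge]
    (5,3)@(11, 7): e=[-8,68,100] → ·
    (6,3)@(13, 7): e=[16,64,80] → █
    (10,3)@(21, 7): e=[112,48,0] → ·  [on edge]
    (9,4)@(19, 9): e=[80,80,0] → ·  [on edge]
    (6,5)@(13, 11): e=[0,120,40] → █  [on edge]
    (8,5)@(17, 11): e=[48,112,0] → ·  [on edge]
    (7,6)@(15, 13): e=[16,144,0] → ·  [on edge]
    (6,7)@(13, 15): e=[-16,176,0] → ·  [on edge]
  covered (18 px):
    · · · · · · · · · · · ·
    · · · · · █ █ █ · · · ·
    · · · · · █ █ █ █ █ █ ·
    · · · · · · █ █ █ █ · ·
    · · · · · · █ █ █ · · ·
    · · · · · · █ █ · · · ·
    · · · · · · · · · · · ·
    · · · · · · · · · · · ·
T2:
  2·area = 104  (B↔C swapped to make it positive)
  edge (8, 10)→(24, 8): d=(16,-2) top-left  bias=+0
  edge (24, 8)→(12, 16): d=(-12,8) right/bottom  bias=-1
  edge (12, 16)→(8, 10): d=(-4,-6) top-left  bias=+0
    (8,4)@(17, 9): e=[2,44,58] → █
    (9,4)@(19, 9): e=[6,28,70] → █
    (10,4)@(21, 9): e=[10,12,82] → █
    (11,4)@(23, 9): e=[14,-4,94] → ·
    (4,5)@(9, 11): e=[18,84,2] → █
    (5,5)@(11, 11): e=[22,68,14] → █
    (6,5)@(13, 11): e=[26,52,26] → █
    (7,5)@(15, 11): e=[30,36,38] → █
    (10,5)@(21, 11): e=[42,-12,74] → ·
    (4,6)@(9, 13): e=[50,60,-6] → ·
    (5,6)@(11, 13): e=[54,44,6] → █
    (8,6)@(17, 13): e=[66,-4,42] → ·
  covered (13 px):
    · · · · · · · · · · · ·
    · · · · · · · · · · · ·
    · · · · · · · · · · · ·
    · · · · · · · · · · · ·
    · · · · · · · · █ █ █ ·
    · · · · █ █ █ █ █ █ · ·
    · · · · · █ █ █ · · · ·
    · · · · · · █ · · · · ·
T3:
  2·area = 8
  edge (10, 6)→(0, 0): d=(-10,-6) top-left  bias=+0
  edge (0, 0)→(18, 10): d=(18,10) right/bottom  bias=-1
  edge (18, 10)→(10, 6): d=(-8,-4) top-left  bias=+0
    (2,1)@(5, 3): e=[0,4,4] → █  [on edge]
    (3,1)@(7, 3): e=[12,-16,12] → ·
    (2,2)@(5, 5): e=[-20,40,-12] → ·
    (4,2)@(9, 5): e=[4,0,4] → ·  [on edge]
    (7,4)@(15, 9): e=[0,12,-4] → ·  [on edge]
  covered (1 px):
    · · · · · · · · · · · ·
    · · █ · · · · · · · · ·
    · · · · · · · · · · · ·
    · · · · · · · · · · · ·
    · · · · · · · · · · · ·
    · · · · · · · · · · · ·
    · · · · · · · · · · · ·
    · · · · · · · · · · · ·
T4:
  2·area = 101  (B↔C swapped to make it positive)
  edge (0, 5)→(6, 0): d=(6,-5) top-left  bias=+0
  edge (6, 0)→(13, 11): d=(7,11) right/bottom  bias=-1
  edge (13, 11)→(0, 5): d=(-13,-6) top-left  bias=+0
    (2,0)@(5, 1): e=[1,18,82] → █
    (3,0)@(7, 1): e=[11,-4,94] → ·
    (1,1)@(3, 3): e=[3,54,44] → █
    (3,1)@(7, 3): e=[23,10,68] → █
    (4,1)@(9, 3): e=[33,-12,80] → ·
    (0,2)@(1, 5): e=[5,90,6] → █
    (4,2)@(9, 5): e=[45,2,54] → █
    (5,2)@(11, 5): e=[55,-20,66] → ·
    (0,3)@(1, 7): e=[17,104,-20] → ·
    (1,3)@(3, 7): e=[27,82,-8] → ·
    (2,3)@(5, 7): e=[37,60,4] → █
    (5,3)@(11, 7): e=[67,-6,40] → ·
    (6,5)@(13, 11): e=[101,0,0] → ·  [on edge]
  covered (14 px):
    · · █ · · · · · · · · ·
    · █ █ █ · · · · · · · ·
    █ █ █ █ █ · · · · · · ·
    · · █ █ █ · · · · · · ·
    · · · · █ █ · · · · · ·
    · · · · · · · · · · · ·
    · · · · · · · · · · · ·
    · · · · · · · · · · · ·

Answer: 57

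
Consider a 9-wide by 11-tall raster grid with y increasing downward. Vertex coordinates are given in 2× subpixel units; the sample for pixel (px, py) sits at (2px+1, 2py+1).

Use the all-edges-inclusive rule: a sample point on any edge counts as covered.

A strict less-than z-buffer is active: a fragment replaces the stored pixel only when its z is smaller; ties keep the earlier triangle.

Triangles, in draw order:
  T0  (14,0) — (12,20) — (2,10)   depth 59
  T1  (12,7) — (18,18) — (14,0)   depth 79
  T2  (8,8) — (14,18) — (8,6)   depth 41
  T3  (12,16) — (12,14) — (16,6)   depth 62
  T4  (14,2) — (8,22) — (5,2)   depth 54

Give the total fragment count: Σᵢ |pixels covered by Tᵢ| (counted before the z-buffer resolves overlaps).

T0:
  2·area = 220
  edge (14, 0)→(12, 20): d=(-2,20) inclusive
  edge (12, 20)→(2, 10): d=(-10,-10) inclusive
  edge (2, 10)→(14, 0): d=(12,-10) inclusive
    (6,0)@(13, 1): e=[18,200,2] → █
    (7,0)@(15, 1): e=[-22,220,22] → ·
    (5,1)@(11, 3): e=[54,160,6] → █
    (7,1)@(15, 3): e=[-26,200,46] → ·
    (4,2)@(9, 5): e=[90,120,10] → █
    (7,2)@(15, 5): e=[-30,180,70] → ·
    (3,3)@(7, 7): e=[126,80,14] → █
    (7,3)@(15, 7): e=[-34,160,94] → ·
    (0,4)@(1, 9): e=[242,0,-22] → ·  [on edge]
    (2,4)@(5, 9): e=[162,40,18] → █
    (7,4)@(15, 9): e=[-38,140,118] → ·
    (1,5)@(3, 11): e=[198,0,22] → █  [on edge]
    (2,6)@(5, 13): e=[154,0,66] → █  [on edge]
    (3,7)@(7, 15): e=[110,0,110] → █  [on edge]
    (4,8)@(9, 17): e=[66,0,154] → █  [on edge]
    (5,9)@(11, 19): e=[22,0,198] → █  [on edge]
    (6,10)@(13, 21): e=[-22,0,242] → ·  [on edge]
  covered (30 px):
    · · · · · · █ · ·
    · · · · · █ █ · ·
    · · · · █ █ █ · ·
    · · · █ █ █ █ · ·
    · · █ █ █ █ █ · ·
    · █ █ █ █ █ · · ·
    · · █ █ █ █ · · ·
    · · · █ █ █ · · ·
    · · · · █ █ · · ·
    · · · · · █ · · ·
    · · · · · · · · ·
T1:
  2·area = 64  (B↔C swapped to make it positive)
  edge (12, 7)→(14, 0): d=(2,-7) inclusive
  edge (14, 0)→(18, 18): d=(4,18) inclusive
  edge (18, 18)→(12, 7): d=(-6,-11) inclusive
    (6,2)@(13, 5): e=[3,38,23] → █
    (7,2)@(15, 5): e=[17,2,45] → █
    (8,2)@(17, 5): e=[31,-34,67] → ·
    (6,3)@(13, 7): e=[7,46,11] → █
    (8,3)@(17, 7): e=[35,-26,55] → ·
    (6,4)@(13, 9): e=[11,54,-1] → ·
    (7,4)@(15, 9): e=[25,18,21] → █
    (8,4)@(17, 9): e=[39,-18,43] → ·
    (7,5)@(15, 11): e=[29,26,9] → █
    (8,5)@(17, 11): e=[43,-10,31] → ·
    (7,6)@(15, 13): e=[33,34,-3] → ·
    (8,7)@(17, 15): e=[51,6,7] → █
  covered (7 px):
    · · · · · · · · ·
    · · · · · · · · ·
    · · · · · · █ █ ·
    · · · · · · █ █ ·
    · · · · · · · █ ·
    · · · · · · · █ ·
    · · · · · · · · ·
    · · · · · · · · █
    · · · · · · · · ·
    · · · · · · · · ·
    · · · · · · · · ·
T2:
  2·area = 12  (B↔C swapped to make it positive)
  edge (8, 8)→(8, 6): d=(0,-2) inclusive
  edge (8, 6)→(14, 18): d=(6,12) inclusive
  edge (14, 18)→(8, 8): d=(-6,-10) inclusive
    (2,1)@(5, 3): e=[-6,18,0] → ·  [on edge]
    (4,4)@(9, 9): e=[2,6,4] → █
    (5,4)@(11, 9): e=[6,-18,24] → ·
    (4,5)@(9, 11): e=[2,18,-8] → ·
    (5,6)@(11, 13): e=[6,6,0] → █  [on edge]
    (6,6)@(13, 13): e=[10,-18,20] → ·
    (5,7)@(11, 15): e=[6,18,-12] → ·
  covered (2 px):
    · · · · · · · · ·
    · · · · · · · · ·
    · · · · · · · · ·
    · · · · · · · · ·
    · · · · █ · · · ·
    · · · · · · · · ·
    · · · · · █ · · ·
    · · · · · · · · ·
    · · · · · · · · ·
    · · · · · · · · ·
    · · · · · · · · ·
T3:
  2·area = 8
  edge (12, 16)→(12, 14): d=(0,-2) inclusive
  edge (12, 14)→(16, 6): d=(4,-8) inclusive
  edge (16, 6)→(12, 16): d=(-4,10) inclusive
    (6,6)@(13, 13): e=[2,4,2] → █
    (7,6)@(15, 13): e=[6,20,-18] → ·
    (6,7)@(13, 15): e=[2,12,-6] → ·
  covered (1 px):
    · · · · · · · · ·
    · · · · · · · · ·
    · · · · · · · · ·
    · · · · · · · · ·
    · · · · · · · · ·
    · · · · · · · · ·
    · · · · · · █ · ·
    · · · · · · · · ·
    · · · · · · · · ·
    · · · · · · · · ·
    · · · · · · · · ·
T4:
  2·area = 180
  edge (14, 2)→(8, 22): d=(-6,20) inclusive
  edge (8, 22)→(5, 2): d=(-3,-20) inclusive
  edge (5, 2)→(14, 2): d=(9,0) inclusive
    (3,1)@(7, 3): e=[134,37,9] → █
    (4,1)@(9, 3): e=[94,77,9] → █
    (5,1)@(11, 3): e=[54,117,9] → █
    (6,1)@(13, 3): e=[14,157,9] → █
    (7,1)@(15, 3): e=[-26,197,9] → ·
    (3,2)@(7, 5): e=[122,31,27] → █
    (7,2)@(15, 5): e=[-38,191,27] → ·
    (3,3)@(7, 7): e=[110,25,45] → █
    (6,3)@(13, 7): e=[-10,145,45] → ·
    (3,4)@(7, 9): e=[98,19,63] → █
    (6,4)@(13, 9): e=[-22,139,63] → ·
    (3,5)@(7, 11): e=[86,13,81] → █
  covered (22 px):
    · · · · · · · · ·
    · · · █ █ █ █ · ·
    · · · █ █ █ █ · ·
    · · · █ █ █ · · ·
    · · · █ █ █ · · ·
    · · · █ █ █ · · ·
    · · · █ █ · · · ·
    · · · █ █ · · · ·
    · · · · █ · · · ·
    · · · · · · · · ·
    · · · · · · · · ·

Result: 62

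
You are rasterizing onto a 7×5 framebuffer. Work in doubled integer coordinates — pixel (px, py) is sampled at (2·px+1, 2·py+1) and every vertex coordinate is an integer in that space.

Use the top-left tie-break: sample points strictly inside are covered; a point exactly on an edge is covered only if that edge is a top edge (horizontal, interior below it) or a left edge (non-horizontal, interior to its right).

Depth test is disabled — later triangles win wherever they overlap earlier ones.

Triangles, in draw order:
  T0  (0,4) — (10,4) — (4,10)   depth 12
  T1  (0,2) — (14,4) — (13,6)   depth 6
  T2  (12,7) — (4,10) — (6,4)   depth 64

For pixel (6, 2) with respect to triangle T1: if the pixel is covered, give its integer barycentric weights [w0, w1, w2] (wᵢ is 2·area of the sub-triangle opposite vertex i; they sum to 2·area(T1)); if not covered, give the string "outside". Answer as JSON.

T0:
  2·area = 60
  edge (0, 4)→(10, 4): d=(10,0) top-left  bias=+0
  edge (10, 4)→(4, 10): d=(-6,6) right/bottom  bias=-1
  edge (4, 10)→(0, 4): d=(-4,-6) top-left  bias=+0
    (6,0)@(13, 1): e=[-30,0,90] → ·  [on edge]
    (5,1)@(11, 3): e=[-10,0,70] → ·  [on edge]
    (0,2)@(1, 5): e=[10,48,2] → █
    (1,2)@(3, 5): e=[10,36,14] → █
    (2,2)@(5, 5): e=[10,24,26] → █
    (3,2)@(7, 5): e=[10,12,38] → █
    (4,2)@(9, 5): e=[10,0,50] → ·  [on edge]
    (0,3)@(1, 7): e=[30,36,-6] → ·
    (1,3)@(3, 7): e=[30,24,6] → █
    (3,3)@(7, 7): e=[30,0,30] → ·  [on edge]
    (1,4)@(3, 9): e=[50,12,-2] → ·
    (2,4)@(5, 9): e=[50,0,10] → ·  [on edge]
  covered (6 px):
    · · · · · · ·
    · · · · · · ·
    █ █ █ █ · · ·
    · █ █ · · · ·
    · · · · · · ·
T1:
  2·area = 30
  edge (0, 2)→(14, 4): d=(14,2) right/bottom  bias=-1
  edge (14, 4)→(13, 6): d=(-1,2) right/bottom  bias=-1
  edge (13, 6)→(0, 2): d=(-13,-4) top-left  bias=+0
    (2,1)@(5, 3): e=[4,19,7] → █
    (3,1)@(7, 3): e=[0,15,15] → ·  [on edge]
    (2,2)@(5, 5): e=[32,17,-19] → ·
    (5,2)@(11, 5): e=[20,5,5] → █
    (6,2)@(13, 5): e=[16,1,13] → █
    (5,3)@(11, 7): e=[48,3,-21] → ·
    (6,3)@(13, 7): e=[44,-1,-13] → ·
  covered (3 px):
    · · · · · · ·
    · · █ · · · ·
    · · · · · █ █
    · · · · · · ·
    · · · · · · ·
T2:
  2·area = 42
  edge (12, 7)→(4, 10): d=(-8,3) right/bottom  bias=-1
  edge (4, 10)→(6, 4): d=(2,-6) top-left  bias=+0
  edge (6, 4)→(12, 7): d=(6,3) right/bottom  bias=-1
    (3,0)@(7, 1): e=[63,0,-21] → ·  [on edge]
    (3,2)@(7, 5): e=[31,8,3] → █
    (4,2)@(9, 5): e=[25,20,-3] → ·
    (2,3)@(5, 7): e=[21,0,21] → █  [on edge]
    (4,3)@(9, 7): e=[9,24,9] → █
    (5,3)@(11, 7): e=[3,36,3] → █
    (6,3)@(13, 7): e=[-3,48,-3] → ·
    (2,4)@(5, 9): e=[5,4,33] → █
    (3,4)@(7, 9): e=[-1,16,27] → ·
    (4,4)@(9, 9): e=[-7,28,21] → ·
    (5,4)@(11, 9): e=[-13,40,15] → ·
  covered (6 px):
    · · · · · · ·
    · · · · · · ·
    · · · █ · · ·
    · · █ █ █ █ ·
    · · █ · · · ·

Final: [1,13,16]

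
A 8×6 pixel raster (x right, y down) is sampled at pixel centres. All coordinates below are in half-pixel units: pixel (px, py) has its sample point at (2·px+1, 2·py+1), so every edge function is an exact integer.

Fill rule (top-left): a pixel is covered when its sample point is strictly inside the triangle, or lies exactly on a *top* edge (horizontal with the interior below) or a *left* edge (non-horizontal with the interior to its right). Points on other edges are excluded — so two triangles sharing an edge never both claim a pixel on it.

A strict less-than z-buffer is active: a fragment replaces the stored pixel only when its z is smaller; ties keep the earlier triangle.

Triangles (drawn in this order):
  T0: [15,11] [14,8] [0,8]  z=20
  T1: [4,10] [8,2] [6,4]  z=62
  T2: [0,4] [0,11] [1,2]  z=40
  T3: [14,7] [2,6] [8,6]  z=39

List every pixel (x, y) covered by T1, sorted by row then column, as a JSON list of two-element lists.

T0:
  2·area = 42  (B↔C swapped to make it positive)
  edge (15, 11)→(0, 8): d=(-15,-3) top-left  bias=+0
  edge (0, 8)→(14, 8): d=(14,0) top-left  bias=+0
  edge (14, 8)→(15, 11): d=(1,3) right/bottom  bias=-1
    (6,2)@(13, 5): e=[84,-42,0] → ·  [on edge]
    (2,4)@(5, 9): e=[0,14,28] → #  [on edge]
    (3,4)@(7, 9): e=[6,14,22] → #
    (4,4)@(9, 9): e=[12,14,16] → #
    (5,4)@(11, 9): e=[18,14,10] → #
    (6,4)@(13, 9): e=[24,14,4] → #
    (7,4)@(15, 9): e=[30,14,-2] → ·
    (2,5)@(5, 11): e=[-30,42,30] → ·
    (3,5)@(7, 11): e=[-24,42,24] → ·
    (4,5)@(9, 11): e=[-18,42,18] → ·
    (5,5)@(11, 11): e=[-12,42,12] → ·
    (6,5)@(13, 11): e=[-6,42,6] → ·
    (7,5)@(15, 11): e=[0,42,0] → ·  [on edge]
  covered (5 px):
    · · · · · · · ·
    · · · · · · · ·
    · · · · · · · ·
    · · · · · · · ·
    · · # # # # # ·
    · · · · · · · ·
T1:
  2·area = 8  (B↔C swapped to make it positive)
  edge (4, 10)→(6, 4): d=(2,-6) top-left  bias=+0
  edge (6, 4)→(8, 2): d=(2,-2) top-left  bias=+0
  edge (8, 2)→(4, 10): d=(-4,8) right/bottom  bias=-1
    (3,0)@(7, 1): e=[0,-4,12] → ·  [on edge]
    (4,0)@(9, 1): e=[12,0,-4] → ·  [on edge]
    (3,1)@(7, 3): e=[4,0,4] → #  [on edge]
    (4,1)@(9, 3): e=[16,4,-12] → ·
    (2,2)@(5, 5): e=[-4,0,12] → ·  [on edge]
    (3,2)@(7, 5): e=[8,4,-4] → ·
    (1,3)@(3, 7): e=[-12,0,20] → ·  [on edge]
    (2,3)@(5, 7): e=[0,4,4] → #  [on edge]
    (3,3)@(7, 7): e=[12,8,-12] → ·
    (0,4)@(1, 9): e=[-20,0,28] → ·  [on edge]
    (2,4)@(5, 9): e=[4,8,-4] → ·
  covered (2 px):
    · · · · · · · ·
    · · · # · · · ·
    · · · · · · · ·
    · · # · · · · ·
    · · · · · · · ·
    · · · · · · · ·
T2:
  2·area = 7  (B↔C swapped to make it positive)
  edge (0, 4)→(1, 2): d=(1,-2) top-left  bias=+0
  edge (1, 2)→(0, 11): d=(-1,9) right/bottom  bias=-1
  edge (0, 11)→(0, 4): d=(0,-7) top-left  bias=+0
  covered (0 px):
    · · · · · · · ·
    · · · · · · · ·
    · · · · · · · ·
    · · · · · · · ·
    · · · · · · · ·
    · · · · · · · ·
T3:
  2·area = 6
  edge (14, 7)→(2, 6): d=(-12,-1) top-left  bias=+0
  edge (2, 6)→(8, 6): d=(6,0) top-left  bias=+0
  edge (8, 6)→(14, 7): d=(6,1) right/bottom  bias=-1
  covered (0 px):
    · · · · · · · ·
    · · · · · · · ·
    · · · · · · · ·
    · · · · · · · ·
    · · · · · · · ·
    · · · · · · · ·

Result: [[3,1],[2,3]]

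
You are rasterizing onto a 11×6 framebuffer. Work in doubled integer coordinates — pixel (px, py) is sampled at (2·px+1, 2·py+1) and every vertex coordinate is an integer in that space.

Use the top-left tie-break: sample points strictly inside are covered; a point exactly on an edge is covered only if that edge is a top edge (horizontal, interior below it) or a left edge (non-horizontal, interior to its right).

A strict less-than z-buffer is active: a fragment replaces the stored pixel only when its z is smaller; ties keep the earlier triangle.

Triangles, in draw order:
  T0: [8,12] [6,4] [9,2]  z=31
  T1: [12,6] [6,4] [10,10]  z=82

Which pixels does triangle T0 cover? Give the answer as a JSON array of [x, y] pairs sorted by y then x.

T0:
  2·area = 28
  edge (8, 12)→(6, 4): d=(-2,-8) top-left  bias=+0
  edge (6, 4)→(9, 2): d=(3,-2) top-left  bias=+0
  edge (9, 2)→(8, 12): d=(-1,10) right/bottom  bias=-1
    (3,2)@(7, 5): e=[6,5,17] → X
    (4,2)@(9, 5): e=[22,9,-3] → .
    (3,3)@(7, 7): e=[2,11,15] → X
    (4,3)@(9, 7): e=[18,15,-5] → .
    (3,4)@(7, 9): e=[-2,17,13] → .
  covered (2 px):
    . . . . . . . . . . .
    . . . . . . . . . . .
    . . . X . . . . . . .
    . . . X . . . . . . .
    . . . . . . . . . . .
    . . . . . . . . . . .
T1:
  2·area = 28  (B↔C swapped to make it positive)
  edge (12, 6)→(10, 10): d=(-2,4) right/bottom  bias=-1
  edge (10, 10)→(6, 4): d=(-4,-6) top-left  bias=+0
  edge (6, 4)→(12, 6): d=(6,2) right/bottom  bias=-1
    (1,1)@(3, 3): e=[42,-14,0] → .  [on edge]
    (3,2)@(7, 5): e=[22,2,4] → X
    (4,2)@(9, 5): e=[14,14,0] → .  [on edge]
    (3,3)@(7, 7): e=[18,-6,16] → .
    (4,3)@(9, 7): e=[10,6,12] → X
    (5,3)@(11, 7): e=[2,18,8] → X
    (6,3)@(13, 7): e=[-6,30,4] → .
    (7,3)@(15, 7): e=[-14,42,0] → .  [on edge]
    (4,4)@(9, 9): e=[6,-2,24] → .
    (5,4)@(11, 9): e=[-2,10,20] → .
    (10,4)@(21, 9): e=[-42,70,0] → .  [on edge]
  covered (3 px):
    . . . . . . . . . . .
    . . . . . . . . . . .
    . . . X . . . . . . .
    . . . . X X . . . . .
    . . . . . . . . . . .
    . . . . . . . . . . .

Result: [[3,2],[3,3]]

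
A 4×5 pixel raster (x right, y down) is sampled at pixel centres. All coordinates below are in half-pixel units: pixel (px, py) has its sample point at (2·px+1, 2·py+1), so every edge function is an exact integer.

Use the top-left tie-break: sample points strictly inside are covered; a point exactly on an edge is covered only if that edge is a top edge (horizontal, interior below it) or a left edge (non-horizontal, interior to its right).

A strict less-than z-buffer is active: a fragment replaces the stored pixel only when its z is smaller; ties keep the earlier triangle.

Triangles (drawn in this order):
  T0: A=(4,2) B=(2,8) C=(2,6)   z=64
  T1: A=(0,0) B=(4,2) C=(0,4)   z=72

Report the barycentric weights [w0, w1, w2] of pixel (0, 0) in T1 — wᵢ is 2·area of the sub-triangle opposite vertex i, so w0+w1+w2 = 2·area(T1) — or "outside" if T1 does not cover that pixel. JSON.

T0:
  2·area = 4
  edge (4, 2)→(2, 8): d=(-2,6) right/bottom  bias=-1
  edge (2, 8)→(2, 6): d=(0,-2) top-left  bias=+0
  edge (2, 6)→(4, 2): d=(2,-4) top-left  bias=+0
    (1,2)@(3, 5): e=[0,2,2] → .  [on edge]
  covered (0 px):
    . . . .
    . . . .
    . . . .
    . . . .
    . . . .
T1:
  2·area = 16
  edge (0, 0)→(4, 2): d=(4,2) right/bottom  bias=-1
  edge (4, 2)→(0, 4): d=(-4,2) right/bottom  bias=-1
  edge (0, 4)→(0, 0): d=(0,-4) top-left  bias=+0
    (0,0)@(1, 1): e=[2,10,4] → X
    (1,0)@(3, 1): e=[-2,6,12] → .
    (0,1)@(1, 3): e=[10,2,4] → X
    (1,1)@(3, 3): e=[6,-2,12] → .
    (0,2)@(1, 5): e=[18,-6,4] → .
  covered (2 px):
    X . . .
    X . . .
    . . . .
    . . . .
    . . . .

Answer: [10,4,2]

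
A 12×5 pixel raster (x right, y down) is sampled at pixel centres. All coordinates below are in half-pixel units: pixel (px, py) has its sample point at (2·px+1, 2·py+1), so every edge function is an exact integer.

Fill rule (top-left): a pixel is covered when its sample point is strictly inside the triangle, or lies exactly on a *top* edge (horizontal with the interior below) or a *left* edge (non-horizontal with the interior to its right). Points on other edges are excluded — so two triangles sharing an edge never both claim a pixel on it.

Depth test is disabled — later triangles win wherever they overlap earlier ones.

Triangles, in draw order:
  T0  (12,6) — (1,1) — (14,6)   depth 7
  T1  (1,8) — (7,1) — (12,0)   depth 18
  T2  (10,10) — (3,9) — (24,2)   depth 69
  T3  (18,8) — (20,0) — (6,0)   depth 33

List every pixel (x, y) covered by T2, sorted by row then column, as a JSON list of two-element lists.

T0:
  2·area = 10
  edge (12, 6)→(1, 1): d=(-11,-5) top-left  bias=+0
  edge (1, 1)→(14, 6): d=(13,5) right/bottom  bias=-1
  edge (14, 6)→(12, 6): d=(-2,0) right/bottom  bias=-1
    (0,0)@(1, 1): e=[0,0,10] → .  [on edge]
    (5,2)@(11, 5): e=[6,2,2] → X
    (6,2)@(13, 5): e=[16,-8,2] → .
    (5,3)@(11, 7): e=[-16,28,-2] → .
  covered (1 px):
    . . . . . . . . . . . .
    . . . . . . . . . . . .
    . . . . . X . . . . . .
    . . . . . . . . . . . .
    . . . . . . . . . . . .
T1:
  2·area = 29
  edge (1, 8)→(7, 1): d=(6,-7) top-left  bias=+0
  edge (7, 1)→(12, 0): d=(5,-1) top-left  bias=+0
  edge (12, 0)→(1, 8): d=(-11,8) right/bottom  bias=-1
    (3,0)@(7, 1): e=[0,0,29] → X  [on edge]
    (4,0)@(9, 1): e=[14,2,13] → X
    (5,0)@(11, 1): e=[28,4,-3] → .
    (3,1)@(7, 3): e=[12,10,7] → X
    (4,1)@(9, 3): e=[26,12,-9] → .
    (2,2)@(5, 5): e=[10,18,1] → X
    (3,2)@(7, 5): e=[24,20,-15] → .
    (2,3)@(5, 7): e=[22,28,-21] → .
  covered (4 px):
    . . . X X . . . . . . .
    . . . X . . . . . . . .
    . . X . . . . . . . . .
    . . . . . . . . . . . .
    . . . . . . . . . . . .
T2:
  2·area = 70
  edge (10, 10)→(3, 9): d=(-7,-1) top-left  bias=+0
  edge (3, 9)→(24, 2): d=(21,-7) top-left  bias=+0
  edge (24, 2)→(10, 10): d=(-14,8) right/bottom  bias=-1
    (10,1)@(21, 3): e=[60,0,10] → X  [on edge]
    (11,1)@(23, 3): e=[62,14,-6] → .
    (7,2)@(15, 5): e=[40,0,30] → X  [on edge]
    (8,2)@(17, 5): e=[42,14,14] → X
    (9,2)@(19, 5): e=[44,28,-2] → .
    (10,2)@(21, 5): e=[46,42,-18] → .
    (4,3)@(9, 7): e=[20,0,50] → X  [on edge]
    (5,3)@(11, 7): e=[22,14,34] → X
    (6,3)@(13, 7): e=[24,28,18] → X
    (8,3)@(17, 7): e=[28,56,-14] → .
    (1,4)@(3, 9): e=[0,0,70] → X  [on edge]
    (2,4)@(5, 9): e=[2,14,54] → X
  covered (12 px):
    . . . . . . . . . . . .
    . . . . . . . . . . X .
    . . . . . . . X X . . .
    . . . . X X X X . . . .
    . X X X X X . . . . . .
T3:
  2·area = 112  (B↔C swapped to make it positive)
  edge (18, 8)→(6, 0): d=(-12,-8) top-left  bias=+0
  edge (6, 0)→(20, 0): d=(14,0) top-left  bias=+0
  edge (20, 0)→(18, 8): d=(-2,8) right/bottom  bias=-1
    (4,0)@(9, 1): e=[12,14,86] → X
    (5,0)@(11, 1): e=[28,14,70] → X
    (6,0)@(13, 1): e=[44,14,54] → X
    (7,0)@(15, 1): e=[60,14,38] → X
    (8,0)@(17, 1): e=[76,14,22] → X
    (9,0)@(19, 1): e=[92,14,6] → X
    (10,0)@(21, 1): e=[108,14,-10] → .
    (4,1)@(9, 3): e=[-12,42,82] → .
    (5,1)@(11, 3): e=[4,42,66] → X
    (10,1)@(21, 3): e=[84,42,-14] → .
    (5,2)@(11, 5): e=[-20,70,62] → .
    (6,2)@(13, 5): e=[-4,70,46] → .
  covered (14 px):
    . . . . X X X X X X . .
    . . . . . X X X X X . .
    . . . . . . . X X . . .
    . . . . . . . . X . . .
    . . . . . . . . . . . .

Final: [[10,1],[7,2],[8,2],[4,3],[5,3],[6,3],[7,3],[1,4],[2,4],[3,4],[4,4],[5,4]]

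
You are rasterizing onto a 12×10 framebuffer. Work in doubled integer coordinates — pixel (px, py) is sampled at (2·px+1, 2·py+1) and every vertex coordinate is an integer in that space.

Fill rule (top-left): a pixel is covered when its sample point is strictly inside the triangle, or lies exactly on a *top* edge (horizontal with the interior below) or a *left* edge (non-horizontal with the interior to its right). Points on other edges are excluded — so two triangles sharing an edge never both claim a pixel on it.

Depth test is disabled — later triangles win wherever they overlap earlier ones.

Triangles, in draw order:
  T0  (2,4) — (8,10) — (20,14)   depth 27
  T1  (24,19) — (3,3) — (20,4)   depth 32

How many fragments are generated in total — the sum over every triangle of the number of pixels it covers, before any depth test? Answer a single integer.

T0:
  2·area = 48  (B↔C swapped to make it positive)
  edge (2, 4)→(20, 14): d=(18,10) right/bottom  bias=-1
  edge (20, 14)→(8, 10): d=(-12,-4) top-left  bias=+0
  edge (8, 10)→(2, 4): d=(-6,-6) top-left  bias=+0
    (0,1)@(1, 3): e=[-8,56,0] → ·  [on edge]
    (1,2)@(3, 5): e=[8,40,0] → █  [on edge]
    (2,2)@(5, 5): e=[-12,48,12] → ·
    (1,3)@(3, 7): e=[44,16,-12] → ·
    (2,3)@(5, 7): e=[24,24,0] → █  [on edge]
    (3,3)@(7, 7): e=[4,32,12] → █
    (4,3)@(9, 7): e=[-16,40,24] → ·
    (2,4)@(5, 9): e=[60,0,-12] → ·  [on edge]
    (3,4)@(7, 9): e=[40,8,0] → █  [on edge]
    (4,4)@(9, 9): e=[20,16,12] → █
    (5,4)@(11, 9): e=[0,24,24] → ·  [on edge]
    (3,5)@(7, 11): e=[76,-16,-12] → ·
    (4,5)@(9, 11): e=[56,-8,0] → ·  [on edge]
    (5,5)@(11, 11): e=[36,0,12] → █  [on edge]
    (5,6)@(11, 13): e=[72,-24,0] → ·  [on edge]
    (8,6)@(17, 13): e=[12,0,36] → █  [on edge]
    (6,7)@(13, 15): e=[88,-40,0] → ·  [on edge]
    (11,7)@(23, 15): e=[-12,0,60] → ·  [on edge]
    (7,8)@(15, 17): e=[104,-56,0] → ·  [on edge]
    (8,9)@(17, 19): e=[120,-72,0] → ·  [on edge]
  covered (8 px):
    · · · · · · · · · · · ·
    · · · · · · · · · · · ·
    · █ · · · · · · · · · ·
    · · █ █ · · · · · · · ·
    · · · █ █ · · · · · · ·
    · · · · · █ █ · · · · ·
    · · · · · · · · █ · · ·
    · · · · · · · · · · · ·
    · · · · · · · · · · · ·
    · · · · · · · · · · · ·
T1:
  2·area = 251
  edge (24, 19)→(3, 3): d=(-21,-16) top-left  bias=+0
  edge (3, 3)→(20, 4): d=(17,1) right/bottom  bias=-1
  edge (20, 4)→(24, 19): d=(4,15) right/bottom  bias=-1
    (1,1)@(3, 3): e=[0,0,251] → ·  [on edge]
    (3,2)@(7, 5): e=[22,30,199] → █
    (4,2)@(9, 5): e=[54,28,169] → █
    (5,2)@(11, 5): e=[86,26,139] → █
    (6,2)@(13, 5): e=[118,24,109] → █
    (7,2)@(15, 5): e=[150,22,79] → █
    (8,2)@(17, 5): e=[182,20,49] → █
    (9,2)@(19, 5): e=[214,18,19] → █
    (10,2)@(21, 5): e=[246,16,-11] → ·
    (3,3)@(7, 7): e=[-20,64,207] → ·
    (4,3)@(9, 7): e=[12,62,177] → █
    (10,3)@(21, 7): e=[204,50,-3] → ·
  covered (29 px):
    · · · · · · · · · · · ·
    · · · · · · · · · · · ·
    · · · █ █ █ █ █ █ █ · ·
    · · · · █ █ █ █ █ █ · ·
    · · · · · █ █ █ █ █ █ ·
    · · · · · · · █ █ █ █ ·
    · · · · · · · · █ █ █ ·
    · · · · · · · · · █ █ ·
    · · · · · · · · · · · █
    · · · · · · · · · · · ·

Final: 37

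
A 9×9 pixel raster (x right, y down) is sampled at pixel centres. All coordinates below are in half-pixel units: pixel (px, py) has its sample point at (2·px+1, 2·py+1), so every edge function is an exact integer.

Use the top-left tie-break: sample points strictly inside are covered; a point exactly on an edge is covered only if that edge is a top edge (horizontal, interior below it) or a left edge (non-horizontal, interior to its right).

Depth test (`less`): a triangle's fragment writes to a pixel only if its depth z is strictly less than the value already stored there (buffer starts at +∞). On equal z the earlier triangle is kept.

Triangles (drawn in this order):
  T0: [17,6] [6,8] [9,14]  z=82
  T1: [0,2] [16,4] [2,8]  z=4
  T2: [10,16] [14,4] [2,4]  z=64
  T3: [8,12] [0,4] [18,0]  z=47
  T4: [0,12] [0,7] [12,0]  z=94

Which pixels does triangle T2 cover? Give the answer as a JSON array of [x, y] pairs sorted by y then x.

T0:
  2·area = 72  (B↔C swapped to make it positive)
  edge (17, 6)→(9, 14): d=(-8,8) right/bottom  bias=-1
  edge (9, 14)→(6, 8): d=(-3,-6) top-left  bias=+0
  edge (6, 8)→(17, 6): d=(11,-2) top-left  bias=+0
    (6,3)@(13, 7): e=[24,45,3] → X
    (7,3)@(15, 7): e=[8,57,7] → X
    (8,3)@(17, 7): e=[-8,69,11] → .
    (3,4)@(7, 9): e=[56,3,13] → X
    (4,4)@(9, 9): e=[40,15,17] → X
    (5,4)@(11, 9): e=[24,27,21] → X
    (7,4)@(15, 9): e=[-8,51,29] → .
    (3,5)@(7, 11): e=[40,-3,35] → .
    (4,5)@(9, 11): e=[24,9,39] → X
    (6,5)@(13, 11): e=[-8,33,47] → .
    (4,6)@(9, 13): e=[8,3,61] → X
    (5,6)@(11, 13): e=[-8,15,65] → .
  covered (9 px):
    . . . . . . . . .
    . . . . . . . . .
    . . . . . . . . .
    . . . . . . X X .
    . . . X X X X . .
    . . . . X X . . .
    . . . . X . . . .
    . . . . . . . . .
    . . . . . . . . .
T1:
  2·area = 92
  edge (0, 2)→(16, 4): d=(16,2) right/bottom  bias=-1
  edge (16, 4)→(2, 8): d=(-14,4) right/bottom  bias=-1
  edge (2, 8)→(0, 2): d=(-2,-6) top-left  bias=+0
    (0,1)@(1, 3): e=[14,74,4] → X
    (1,1)@(3, 3): e=[10,66,16] → X
    (2,1)@(5, 3): e=[6,58,28] → X
    (3,1)@(7, 3): e=[2,50,40] → X
    (4,1)@(9, 3): e=[-2,42,52] → .
    (0,2)@(1, 5): e=[46,46,0] → X  [on edge]
    (4,2)@(9, 5): e=[30,14,48] → X
    (5,2)@(11, 5): e=[26,6,60] → X
    (6,2)@(13, 5): e=[22,-2,72] → .
    (0,3)@(1, 7): e=[78,18,-4] → .
    (1,3)@(3, 7): e=[74,10,8] → X
    (3,3)@(7, 7): e=[66,-6,32] → .
    (1,5)@(3, 11): e=[138,-46,0] → .  [on edge]
    (2,8)@(5, 17): e=[230,-138,0] → .  [on edge]
  covered (12 px):
    . . . . . . . . .
    X X X X . . . . .
    X X X X X X . . .
    . X X . . . . . .
    . . . . . . . . .
    . . . . . . . . .
    . . . . . . . . .
    . . . . . . . . .
    . . . . . . . . .
T2:
  2·area = 144  (B↔C swapped to make it positive)
  edge (10, 16)→(2, 4): d=(-8,-12) top-left  bias=+0
  edge (2, 4)→(14, 4): d=(12,0) top-left  bias=+0
  edge (14, 4)→(10, 16): d=(-4,12) right/bottom  bias=-1
    (7,0)@(15, 1): e=[180,-36,0] → .  [on edge]
    (1,2)@(3, 5): e=[4,12,128] → X
    (2,2)@(5, 5): e=[28,12,104] → X
    (3,2)@(7, 5): e=[52,12,80] → X
    (4,2)@(9, 5): e=[76,12,56] → X
    (5,2)@(11, 5): e=[100,12,32] → X
    (6,2)@(13, 5): e=[124,12,8] → X
    (7,2)@(15, 5): e=[148,12,-16] → .
    (1,3)@(3, 7): e=[-12,36,120] → .
    (2,3)@(5, 7): e=[12,36,96] → X
    (6,3)@(13, 7): e=[108,36,0] → .  [on edge]
    (2,4)@(5, 9): e=[-4,60,88] → .
    (5,6)@(11, 13): e=[36,108,0] → .  [on edge]
  covered (17 px):
    . . . . . . . . .
    . . . . . . . . .
    . X X X X X X . .
    . . X X X X . . .
    . . . X X X . . .
    . . . X X X . . .
    . . . . X . . . .
    . . . . . . . . .
    . . . . . . . . .
T3:
  2·area = 176
  edge (8, 12)→(0, 4): d=(-8,-8) top-left  bias=+0
  edge (0, 4)→(18, 0): d=(18,-4) top-left  bias=+0
  edge (18, 0)→(8, 12): d=(-10,12) right/bottom  bias=-1
    (7,0)@(15, 1): e=[144,6,26] → X
    (8,0)@(17, 1): e=[160,14,2] → X
    (2,1)@(5, 3): e=[48,2,126] → X
    (3,1)@(7, 3): e=[64,10,102] → X
    (4,1)@(9, 3): e=[80,18,78] → X
    (5,1)@(11, 3): e=[96,26,54] → X
    (6,1)@(13, 3): e=[112,34,30] → X
    (8,1)@(17, 3): e=[144,50,-18] → .
    (0,2)@(1, 5): e=[0,22,154] → X  [on edge]
    (1,2)@(3, 5): e=[16,30,130] → X
    (7,2)@(15, 5): e=[112,78,-14] → .
    (0,3)@(1, 7): e=[-16,58,134] → .
    (1,3)@(3, 7): e=[0,66,110] → X  [on edge]
    (2,4)@(5, 9): e=[0,110,66] → X  [on edge]
    (3,5)@(7, 11): e=[0,154,22] → X  [on edge]
    (4,6)@(9, 13): e=[0,198,-22] → .  [on edge]
    (5,7)@(11, 15): e=[0,242,-66] → .  [on edge]
    (6,8)@(13, 17): e=[0,286,-110] → .  [on edge]
  covered (24 px):
    . . . . . . . X X
    . . X X X X X X .
    X X X X X X X . .
    . X X X X X . . .
    . . X X X . . . .
    . . . X . . . . .
    . . . . . . . . .
    . . . . . . . . .
    . . . . . . . . .
T4:
  2·area = 60
  edge (0, 12)→(0, 7): d=(0,-5) top-left  bias=+0
  edge (0, 7)→(12, 0): d=(12,-7) top-left  bias=+0
  edge (12, 0)→(0, 12): d=(-12,12) right/bottom  bias=-1
    (5,0)@(11, 1): e=[55,5,0] → .  [on edge]
    (3,1)@(7, 3): e=[35,1,24] → X
    (4,1)@(9, 3): e=[45,15,0] → .  [on edge]
    (2,2)@(5, 5): e=[25,11,24] → X
    (3,2)@(7, 5): e=[35,25,0] → .  [on edge]
    (0,3)@(1, 7): e=[5,7,48] → X
    (1,3)@(3, 7): e=[15,21,24] → X
    (2,3)@(5, 7): e=[25,35,0] → .  [on edge]
    (0,4)@(1, 9): e=[5,31,24] → X
    (1,4)@(3, 9): e=[15,45,0] → .  [on edge]
    (0,5)@(1, 11): e=[5,55,0] → .  [on edge]
  covered (5 px):
    . . . . . . . . .
    . . . X . . . . .
    . . X . . . . . .
    X X . . . . . . .
    X . . . . . . . .
    . . . . . . . . .
    . . . . . . . . .
    . . . . . . . . .
    . . . . . . . . .

Answer: [[1,2],[2,2],[3,2],[4,2],[5,2],[6,2],[2,3],[3,3],[4,3],[5,3],[3,4],[4,4],[5,4],[3,5],[4,5],[5,5],[4,6]]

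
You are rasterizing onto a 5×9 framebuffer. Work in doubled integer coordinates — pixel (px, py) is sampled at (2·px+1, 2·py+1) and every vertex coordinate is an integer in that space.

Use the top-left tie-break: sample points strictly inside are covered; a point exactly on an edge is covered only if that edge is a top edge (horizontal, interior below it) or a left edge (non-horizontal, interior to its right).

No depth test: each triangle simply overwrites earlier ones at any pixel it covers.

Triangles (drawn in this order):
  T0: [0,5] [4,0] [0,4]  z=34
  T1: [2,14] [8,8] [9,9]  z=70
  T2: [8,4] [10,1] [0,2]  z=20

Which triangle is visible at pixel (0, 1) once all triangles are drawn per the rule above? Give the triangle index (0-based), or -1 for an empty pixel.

T0:
  2·area = 4  (B↔C swapped to make it positive)
  edge (0, 5)→(0, 4): d=(0,-1) top-left  bias=+0
  edge (0, 4)→(4, 0): d=(4,-4) top-left  bias=+0
  edge (4, 0)→(0, 5): d=(-4,5) right/bottom  bias=-1
    (1,0)@(3, 1): e=[3,0,1] → #  [on edge]
    (2,0)@(5, 1): e=[5,8,-9] → ·
    (0,1)@(1, 3): e=[1,0,3] → #  [on edge]
    (1,1)@(3, 3): e=[3,8,-7] → ·
    (0,2)@(1, 5): e=[1,8,-5] → ·
  covered (2 px):
    · # · · ·
    # · · · ·
    · · · · ·
    · · · · ·
    · · · · ·
    · · · · ·
    · · · · ·
    · · · · ·
    · · · · ·
T1:
  2·area = 12
  edge (2, 14)→(8, 8): d=(6,-6) top-left  bias=+0
  edge (8, 8)→(9, 9): d=(1,1) right/bottom  bias=-1
  edge (9, 9)→(2, 14): d=(-7,5) right/bottom  bias=-1
    (0,0)@(1, 1): e=[-84,0,96] → ·  [on edge]
    (1,1)@(3, 3): e=[-60,0,72] → ·  [on edge]
    (2,2)@(5, 5): e=[-36,0,48] → ·  [on edge]
    (3,3)@(7, 7): e=[-12,0,24] → ·  [on edge]
    (4,3)@(9, 7): e=[0,-2,14] → ·  [on edge]
    (3,4)@(7, 9): e=[0,2,10] → #  [on edge]
    (4,4)@(9, 9): e=[12,0,0] → ·  [on edge]
    (2,5)@(5, 11): e=[0,6,6] → #  [on edge]
    (3,5)@(7, 11): e=[12,4,-4] → ·
    (1,6)@(3, 13): e=[0,10,2] → #  [on edge]
    (2,6)@(5, 13): e=[12,8,-8] → ·
    (0,7)@(1, 15): e=[0,14,-2] → ·  [on edge]
  covered (3 px):
    · · · · ·
    · · · · ·
    · · · · ·
    · · · · ·
    · · · # ·
    · · # · ·
    · # · · ·
    · · · · ·
    · · · · ·
T2:
  2·area = 28  (B↔C swapped to make it positive)
  edge (8, 4)→(0, 2): d=(-8,-2) top-left  bias=+0
  edge (0, 2)→(10, 1): d=(10,-1) top-left  bias=+0
  edge (10, 1)→(8, 4): d=(-2,3) right/bottom  bias=-1
    (2,1)@(5, 3): e=[2,15,11] → #
    (3,1)@(7, 3): e=[6,17,5] → #
    (4,1)@(9, 3): e=[10,19,-1] → ·
    (2,2)@(5, 5): e=[-14,35,7] → ·
    (3,2)@(7, 5): e=[-10,37,1] → ·
  covered (2 px):
    · · · · ·
    · · # # ·
    · · · · ·
    · · · · ·
    · · · · ·
    · · · · ·
    · · · · ·
    · · · · ·
    · · · · ·

Z-buffer (winner per pixel, '.' = empty):
  . 0 . . .
  0 . 2 2 .
  . . . . .
  . . . . .
  . . . 1 .
  . . 1 . .
  . 1 . . .
  . . . . .
  . . . . .

Answer: 0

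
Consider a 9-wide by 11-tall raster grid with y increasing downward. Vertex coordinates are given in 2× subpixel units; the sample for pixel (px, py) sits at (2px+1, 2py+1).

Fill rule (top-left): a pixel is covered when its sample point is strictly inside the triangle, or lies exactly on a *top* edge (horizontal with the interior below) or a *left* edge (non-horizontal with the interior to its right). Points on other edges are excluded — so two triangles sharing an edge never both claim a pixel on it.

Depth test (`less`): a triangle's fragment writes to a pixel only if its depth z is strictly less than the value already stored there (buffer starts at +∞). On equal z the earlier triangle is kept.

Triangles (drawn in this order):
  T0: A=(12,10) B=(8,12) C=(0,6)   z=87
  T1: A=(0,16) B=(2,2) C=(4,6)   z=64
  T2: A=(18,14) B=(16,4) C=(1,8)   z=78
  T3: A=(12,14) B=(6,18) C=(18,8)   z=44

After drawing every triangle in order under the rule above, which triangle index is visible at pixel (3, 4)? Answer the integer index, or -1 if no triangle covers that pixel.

T0:
  2·area = 40
  edge (12, 10)→(8, 12): d=(-4,2) right/bottom  bias=-1
  edge (8, 12)→(0, 6): d=(-8,-6) top-left  bias=+0
  edge (0, 6)→(12, 10): d=(12,4) right/bottom  bias=-1
    (1,3)@(3, 7): e=[30,10,0] → .  [on edge]
    (2,4)@(5, 9): e=[18,6,16] → X
    (3,4)@(7, 9): e=[14,18,8] → X
    (4,4)@(9, 9): e=[10,30,0] → .  [on edge]
    (2,5)@(5, 11): e=[10,-10,40] → .
    (3,5)@(7, 11): e=[6,2,32] → X
    (4,5)@(9, 11): e=[2,14,24] → X
    (5,5)@(11, 11): e=[-2,26,16] → .
    (7,5)@(15, 11): e=[-10,50,0] → .  [on edge]
    (3,6)@(7, 13): e=[-2,-14,56] → .
    (4,6)@(9, 13): e=[-6,-2,48] → .
  covered (4 px):
    . . . . . . . . .
    . . . . . . . . .
    . . . . . . . . .
    . . . . . . . . .
    . . X X . . . . .
    . . . X X . . . .
    . . . . . . . . .
    . . . . . . . . .
    . . . . . . . . .
    . . . . . . . . .
    . . . . . . . . .
T1:
  2·area = 36
  edge (0, 16)→(2, 2): d=(2,-14) top-left  bias=+0
  edge (2, 2)→(4, 6): d=(2,4) right/bottom  bias=-1
  edge (4, 6)→(0, 16): d=(-4,10) right/bottom  bias=-1
    (1,2)@(3, 5): e=[20,2,14] → X
    (2,2)@(5, 5): e=[48,-6,-6] → .
    (1,3)@(3, 7): e=[24,6,6] → X
    (2,3)@(5, 7): e=[52,-2,-14] → .
    (0,4)@(1, 9): e=[0,18,18] → X  [on edge]
    (1,4)@(3, 9): e=[28,10,-2] → .
    (0,5)@(1, 11): e=[4,22,10] → X
    (1,5)@(3, 11): e=[32,14,-10] → .
    (0,6)@(1, 13): e=[8,26,2] → X
    (1,6)@(3, 13): e=[36,18,-18] → .
    (0,7)@(1, 15): e=[12,30,-6] → .
  covered (5 px):
    . . . . . . . . .
    . . . . . . . . .
    . X . . . . . . .
    . X . . . . . . .
    X . . . . . . . .
    X . . . . . . . .
    X . . . . . . . .
    . . . . . . . . .
    . . . . . . . . .
    . . . . . . . . .
    . . . . . . . . .
T2:
  2·area = 158  (B↔C swapped to make it positive)
  edge (18, 14)→(1, 8): d=(-17,-6) top-left  bias=+0
  edge (1, 8)→(16, 4): d=(15,-4) top-left  bias=+0
  edge (16, 4)→(18, 14): d=(2,10) right/bottom  bias=-1
    (6,2)@(13, 5): e=[123,3,32] → X
    (7,2)@(15, 5): e=[135,11,12] → X
    (8,2)@(17, 5): e=[147,19,-8] → .
    (2,3)@(5, 7): e=[41,1,116] → X
    (3,3)@(7, 7): e=[53,9,96] → X
    (4,3)@(9, 7): e=[65,17,76] → X
    (5,3)@(11, 7): e=[77,25,56] → X
    (8,3)@(17, 7): e=[113,49,-4] → .
    (2,4)@(5, 9): e=[7,31,120] → X
    (8,4)@(17, 9): e=[79,79,0] → .  [on edge]
    (2,5)@(5, 11): e=[-27,61,124] → .
    (3,5)@(7, 11): e=[-15,69,104] → .
  covered (19 px):
    . . . . . . . . .
    . . . . . . . . .
    . . . . . . X X .
    . . X X X X X X .
    . . X X X X X X .
    . . . . . X X X X
    . . . . . . . . X
    . . . . . . . . .
    . . . . . . . . .
    . . . . . . . . .
    . . . . . . . . .
T3:
  2·area = 12
  edge (12, 14)→(6, 18): d=(-6,4) right/bottom  bias=-1
  edge (6, 18)→(18, 8): d=(12,-10) top-left  bias=+0
  edge (18, 8)→(12, 14): d=(-6,6) right/bottom  bias=-1
    (8,4)@(17, 9): e=[10,2,0] → .  [on edge]
    (7,5)@(15, 11): e=[6,6,0] → .  [on edge]
    (6,6)@(13, 13): e=[2,10,0] → .  [on edge]
    (5,7)@(11, 15): e=[-2,14,0] → .  [on edge]
    (4,8)@(9, 17): e=[-6,18,0] → .  [on edge]
    (3,9)@(7, 19): e=[-10,22,0] → .  [on edge]
    (2,10)@(5, 21): e=[-14,26,0] → .  [on edge]
  covered (0 px):
    . . . . . . . . .
    . . . . . . . . .
    . . . . . . . . .
    . . . . . . . . .
    . . . . . . . . .
    . . . . . . . . .
    . . . . . . . . .
    . . . . . . . . .
    . . . . . . . . .
    . . . . . . . . .
    . . . . . . . . .

Z-buffer (winner per pixel, '.' = empty):
  . . . . . . . . .
  . . . . . . . . .
  . 1 . . . . 2 2 .
  . 1 2 2 2 2 2 2 .
  1 . 2 2 2 2 2 2 .
  1 . . 0 0 2 2 2 2
  1 . . . . . . . 2
  . . . . . . . . .
  . . . . . . . . .
  . . . . . . . . .
  . . . . . . . . .

Result: 2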